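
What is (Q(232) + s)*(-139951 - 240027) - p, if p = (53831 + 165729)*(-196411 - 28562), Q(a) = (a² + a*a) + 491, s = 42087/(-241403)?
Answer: 2004778814460100/241403 ≈ 8.3047e+9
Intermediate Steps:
s = -42087/241403 (s = 42087*(-1/241403) = -42087/241403 ≈ -0.17434)
Q(a) = 491 + 2*a² (Q(a) = (a² + a²) + 491 = 2*a² + 491 = 491 + 2*a²)
p = -49395071880 (p = 219560*(-224973) = -49395071880)
(Q(232) + s)*(-139951 - 240027) - p = ((491 + 2*232²) - 42087/241403)*(-139951 - 240027) - 1*(-49395071880) = ((491 + 2*53824) - 42087/241403)*(-379978) + 49395071880 = ((491 + 107648) - 42087/241403)*(-379978) + 49395071880 = (108139 - 42087/241403)*(-379978) + 49395071880 = (26105036930/241403)*(-379978) + 49395071880 = -9919339722587540/241403 + 49395071880 = 2004778814460100/241403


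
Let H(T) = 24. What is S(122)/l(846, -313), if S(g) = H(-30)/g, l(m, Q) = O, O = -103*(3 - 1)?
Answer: -6/6283 ≈ -0.00095496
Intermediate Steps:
O = -206 (O = -103*2 = -206)
l(m, Q) = -206
S(g) = 24/g
S(122)/l(846, -313) = (24/122)/(-206) = (24*(1/122))*(-1/206) = (12/61)*(-1/206) = -6/6283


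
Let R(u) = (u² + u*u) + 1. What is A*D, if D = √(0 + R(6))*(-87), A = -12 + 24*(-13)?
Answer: 28188*√73 ≈ 2.4084e+5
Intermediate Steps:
R(u) = 1 + 2*u² (R(u) = (u² + u²) + 1 = 2*u² + 1 = 1 + 2*u²)
A = -324 (A = -12 - 312 = -324)
D = -87*√73 (D = √(0 + (1 + 2*6²))*(-87) = √(0 + (1 + 2*36))*(-87) = √(0 + (1 + 72))*(-87) = √(0 + 73)*(-87) = √73*(-87) = -87*√73 ≈ -743.33)
A*D = -(-28188)*√73 = 28188*√73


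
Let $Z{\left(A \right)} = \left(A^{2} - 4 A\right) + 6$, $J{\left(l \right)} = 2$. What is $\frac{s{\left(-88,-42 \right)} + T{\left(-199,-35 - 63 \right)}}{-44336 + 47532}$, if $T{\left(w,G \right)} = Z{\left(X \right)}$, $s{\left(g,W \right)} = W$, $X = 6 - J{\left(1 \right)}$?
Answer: $- \frac{9}{799} \approx -0.011264$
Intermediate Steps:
$X = 4$ ($X = 6 - 2 = 4$)
$Z{\left(A \right)} = 6 + A^{2} - 4 A$
$T{\left(w,G \right)} = 6$ ($T{\left(w,G \right)} = 6 + 4^{2} - 16 = 6 + 16 - 16 = 6$)
$\frac{s{\left(-88,-42 \right)} + T{\left(-199,-35 - 63 \right)}}{-44336 + 47532} = \frac{-42 + 6}{-44336 + 47532} = - \frac{36}{3196} = \left(-36\right) \frac{1}{3196} = - \frac{9}{799}$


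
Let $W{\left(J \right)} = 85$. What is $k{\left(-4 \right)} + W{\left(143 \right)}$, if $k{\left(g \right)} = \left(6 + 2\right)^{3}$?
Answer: $597$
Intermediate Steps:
$k{\left(g \right)} = 512$ ($k{\left(g \right)} = 8^{3} = 512$)
$k{\left(-4 \right)} + W{\left(143 \right)} = 512 + 85 = 597$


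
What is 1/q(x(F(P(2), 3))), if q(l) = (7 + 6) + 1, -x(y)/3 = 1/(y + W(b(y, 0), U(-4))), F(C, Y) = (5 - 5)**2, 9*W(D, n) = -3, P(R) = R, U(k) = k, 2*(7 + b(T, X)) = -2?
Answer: 1/14 ≈ 0.071429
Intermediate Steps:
b(T, X) = -8 (b(T, X) = -7 + (1/2)*(-2) = -7 - 1 = -8)
W(D, n) = -1/3 (W(D, n) = (1/9)*(-3) = -1/3)
F(C, Y) = 0 (F(C, Y) = 0**2 = 0)
x(y) = -3/(-1/3 + y) (x(y) = -3/(y - 1/3) = -3/(-1/3 + y))
q(l) = 14 (q(l) = 13 + 1 = 14)
1/q(x(F(P(2), 3))) = 1/14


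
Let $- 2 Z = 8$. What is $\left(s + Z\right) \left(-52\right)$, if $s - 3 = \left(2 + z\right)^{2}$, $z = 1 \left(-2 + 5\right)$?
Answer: $-1248$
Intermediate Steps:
$Z = -4$ ($Z = \left(- \frac{1}{2}\right) 8 = -4$)
$z = 3$ ($z = 1 \cdot 3 = 3$)
$s = 28$ ($s = 3 + \left(2 + 3\right)^{2} = 3 + 5^{2} = 3 + 25 = 28$)
$\left(s + Z\right) \left(-52\right) = \left(28 - 4\right) \left(-52\right) = 24 \left(-52\right) = -1248$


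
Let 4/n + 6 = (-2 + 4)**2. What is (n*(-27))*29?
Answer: 1566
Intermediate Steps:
n = -2 (n = 4/(-6 + (-2 + 4)**2) = 4/(-6 + 2**2) = 4/(-6 + 4) = 4/(-2) = 4*(-1/2) = -2)
(n*(-27))*29 = -2*(-27)*29 = 54*29 = 1566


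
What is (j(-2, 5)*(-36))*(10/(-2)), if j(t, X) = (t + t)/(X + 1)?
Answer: -120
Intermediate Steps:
j(t, X) = 2*t/(1 + X) (j(t, X) = (2*t)/(1 + X) = 2*t/(1 + X))
(j(-2, 5)*(-36))*(10/(-2)) = ((2*(-2)/(1 + 5))*(-36))*(10/(-2)) = ((2*(-2)/6)*(-36))*(10*(-½)) = ((2*(-2)*(⅙))*(-36))*(-5) = -⅔*(-36)*(-5) = 24*(-5) = -120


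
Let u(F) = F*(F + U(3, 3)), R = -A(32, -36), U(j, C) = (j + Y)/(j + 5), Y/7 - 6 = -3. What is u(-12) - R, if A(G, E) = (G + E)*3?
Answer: 96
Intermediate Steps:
Y = 21 (Y = 42 + 7*(-3) = 42 - 21 = 21)
A(G, E) = 3*E + 3*G (A(G, E) = (E + G)*3 = 3*E + 3*G)
U(j, C) = (21 + j)/(5 + j) (U(j, C) = (j + 21)/(j + 5) = (21 + j)/(5 + j))
R = 12 (R = -(3*(-36) + 3*32) = -(-108 + 96) = -1*(-12) = 12)
u(F) = F*(3 + F) (u(F) = F*(F + (21 + 3)/(5 + 3)) = F*(F + 24/8) = F*(F + (⅛)*24) = F*(F + 3) = F*(3 + F))
u(-12) - R = -12*(3 - 12) - 1*12 = -12*(-9) - 12 = 108 - 12 = 96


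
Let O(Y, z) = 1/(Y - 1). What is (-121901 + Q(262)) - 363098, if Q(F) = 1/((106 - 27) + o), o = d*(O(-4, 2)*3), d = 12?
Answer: -174114636/359 ≈ -4.8500e+5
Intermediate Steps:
O(Y, z) = 1/(-1 + Y)
o = -36/5 (o = 12*(3/(-1 - 4)) = 12*(3/(-5)) = 12*(-⅕*3) = 12*(-⅗) = -36/5 ≈ -7.2000)
Q(F) = 5/359 (Q(F) = 1/((106 - 27) - 36/5) = 1/(79 - 36/5) = 1/(359/5) = 5/359)
(-121901 + Q(262)) - 363098 = (-121901 + 5/359) - 363098 = -43762454/359 - 363098 = -174114636/359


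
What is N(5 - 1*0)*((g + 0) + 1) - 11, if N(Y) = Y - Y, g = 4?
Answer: -11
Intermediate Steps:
N(Y) = 0
N(5 - 1*0)*((g + 0) + 1) - 11 = 0*((4 + 0) + 1) - 11 = 0*(4 + 1) - 11 = 0*5 - 11 = 0 - 11 = -11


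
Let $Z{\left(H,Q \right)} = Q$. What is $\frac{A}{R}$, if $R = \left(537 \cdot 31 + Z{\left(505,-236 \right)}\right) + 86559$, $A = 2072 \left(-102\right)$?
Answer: $- \frac{15096}{7355} \approx -2.0525$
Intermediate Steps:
$A = -211344$
$R = 102970$ ($R = \left(537 \cdot 31 - 236\right) + 86559 = \left(16647 - 236\right) + 86559 = 16411 + 86559 = 102970$)
$\frac{A}{R} = - \frac{211344}{102970} = \left(-211344\right) \frac{1}{102970} = - \frac{15096}{7355}$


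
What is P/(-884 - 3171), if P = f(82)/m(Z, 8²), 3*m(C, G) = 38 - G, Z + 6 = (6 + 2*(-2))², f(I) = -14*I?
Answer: -1722/52715 ≈ -0.032666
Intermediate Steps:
Z = -2 (Z = -6 + (6 + 2*(-2))² = -6 + (6 - 4)² = -6 + 2² = -6 + 4 = -2)
m(C, G) = 38/3 - G/3 (m(C, G) = (38 - G)/3 = 38/3 - G/3)
P = 1722/13 (P = (-14*82)/(38/3 - ⅓*8²) = -1148/(38/3 - ⅓*64) = -1148/(38/3 - 64/3) = -1148/(-26/3) = -1148*(-3/26) = 1722/13 ≈ 132.46)
P/(-884 - 3171) = 1722/(13*(-884 - 3171)) = (1722/13)/(-4055) = (1722/13)*(-1/4055) = -1722/52715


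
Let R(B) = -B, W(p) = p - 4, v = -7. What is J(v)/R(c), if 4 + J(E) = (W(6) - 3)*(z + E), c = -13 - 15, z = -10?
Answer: 13/28 ≈ 0.46429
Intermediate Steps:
c = -28
W(p) = -4 + p
J(E) = 6 - E (J(E) = -4 + ((-4 + 6) - 3)*(-10 + E) = -4 + (2 - 3)*(-10 + E) = -4 - (-10 + E) = -4 + (10 - E) = 6 - E)
J(v)/R(c) = (6 - 1*(-7))/((-1*(-28))) = (6 + 7)/28 = 13*(1/28) = 13/28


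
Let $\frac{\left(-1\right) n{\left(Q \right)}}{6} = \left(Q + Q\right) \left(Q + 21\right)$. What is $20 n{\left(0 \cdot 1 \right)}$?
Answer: $0$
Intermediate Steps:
$n{\left(Q \right)} = - 12 Q \left(21 + Q\right)$ ($n{\left(Q \right)} = - 6 \left(Q + Q\right) \left(Q + 21\right) = - 6 \cdot 2 Q \left(21 + Q\right) = - 12 Q \left(21 + Q\right)$)
$20 n{\left(0 \cdot 1 \right)} = 20 \left(- 12 \cdot 0 \cdot 1 \left(21 + 0 \cdot 1\right)\right) = 20 \left(\left(-12\right) 0 \left(21 + 0\right)\right) = 20 \left(\left(-12\right) 0 \cdot 21\right) = 20 \cdot 0 = 0$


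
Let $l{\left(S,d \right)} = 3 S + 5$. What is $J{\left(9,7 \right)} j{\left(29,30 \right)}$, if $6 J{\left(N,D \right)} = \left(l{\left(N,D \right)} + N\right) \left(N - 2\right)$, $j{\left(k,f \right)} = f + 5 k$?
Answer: $\frac{50225}{6} \approx 8370.8$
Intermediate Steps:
$l{\left(S,d \right)} = 5 + 3 S$
$J{\left(N,D \right)} = \frac{\left(-2 + N\right) \left(5 + 4 N\right)}{6}$ ($J{\left(N,D \right)} = \frac{\left(\left(5 + 3 N\right) + N\right) \left(N - 2\right)}{6} = \frac{\left(5 + 4 N\right) \left(-2 + N\right)}{6} = \frac{\left(-2 + N\right) \left(5 + 4 N\right)}{6}$)
$J{\left(9,7 \right)} j{\left(29,30 \right)} = \left(- \frac{5}{3} - \frac{9}{2} + \frac{2 \cdot 9^{2}}{3}\right) \left(30 + 5 \cdot 29\right) = \left(- \frac{5}{3} - \frac{9}{2} + \frac{2}{3} \cdot 81\right) \left(30 + 145\right) = \left(- \frac{5}{3} - \frac{9}{2} + 54\right) 175 = \frac{287}{6} \cdot 175 = \frac{50225}{6}$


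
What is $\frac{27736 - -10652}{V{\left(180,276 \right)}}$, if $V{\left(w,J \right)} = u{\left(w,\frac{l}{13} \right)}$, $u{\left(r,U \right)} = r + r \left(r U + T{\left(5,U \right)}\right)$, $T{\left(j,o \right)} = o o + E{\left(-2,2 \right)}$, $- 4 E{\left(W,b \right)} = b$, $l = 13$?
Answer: $\frac{6398}{5445} \approx 1.175$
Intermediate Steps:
$E{\left(W,b \right)} = - \frac{b}{4}$
$T{\left(j,o \right)} = - \frac{1}{2} + o^{2}$ ($T{\left(j,o \right)} = o o - \frac{1}{2} = o^{2} - \frac{1}{2} = - \frac{1}{2} + o^{2}$)
$u{\left(r,U \right)} = r + r \left(- \frac{1}{2} + U^{2} + U r\right)$ ($u{\left(r,U \right)} = r + r \left(r U + \left(- \frac{1}{2} + U^{2}\right)\right) = r + r \left(U r + \left(- \frac{1}{2} + U^{2}\right)\right) = r + r \left(- \frac{1}{2} + U^{2} + U r\right)$)
$V{\left(w,J \right)} = w \left(\frac{3}{2} + w\right)$ ($V{\left(w,J \right)} = w \left(\frac{1}{2} + \left(\frac{13}{13}\right)^{2} + \frac{13}{13} w\right) = w \left(\frac{1}{2} + \left(13 \cdot \frac{1}{13}\right)^{2} + 13 \cdot \frac{1}{13} w\right) = w \left(\frac{1}{2} + 1^{2} + 1 w\right) = w \left(\frac{1}{2} + 1 + w\right) = w \left(\frac{3}{2} + w\right)$)
$\frac{27736 - -10652}{V{\left(180,276 \right)}} = \frac{27736 - -10652}{\frac{1}{2} \cdot 180 \left(3 + 2 \cdot 180\right)} = \frac{27736 + 10652}{\frac{1}{2} \cdot 180 \left(3 + 360\right)} = \frac{38388}{\frac{1}{2} \cdot 180 \cdot 363} = \frac{38388}{32670} = 38388 \cdot \frac{1}{32670} = \frac{6398}{5445}$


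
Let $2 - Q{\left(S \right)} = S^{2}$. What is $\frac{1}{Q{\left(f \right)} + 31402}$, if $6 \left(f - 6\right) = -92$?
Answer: $\frac{9}{281852} \approx 3.1932 \cdot 10^{-5}$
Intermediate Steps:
$f = - \frac{28}{3}$ ($f = 6 + \frac{1}{6} \left(-92\right) = 6 - \frac{46}{3} = - \frac{28}{3} \approx -9.3333$)
$Q{\left(S \right)} = 2 - S^{2}$
$\frac{1}{Q{\left(f \right)} + 31402} = \frac{1}{\left(2 - \left(- \frac{28}{3}\right)^{2}\right) + 31402} = \frac{1}{\left(2 - \frac{784}{9}\right) + 31402} = \frac{1}{- \frac{766}{9} + 31402} = \frac{1}{\frac{281852}{9}} = \frac{9}{281852}$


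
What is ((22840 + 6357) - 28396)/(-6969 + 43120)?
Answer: 801/36151 ≈ 0.022157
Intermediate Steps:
((22840 + 6357) - 28396)/(-6969 + 43120) = (29197 - 28396)/36151 = 801*(1/36151) = 801/36151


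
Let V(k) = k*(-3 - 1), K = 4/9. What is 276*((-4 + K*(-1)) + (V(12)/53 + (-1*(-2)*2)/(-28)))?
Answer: -1687372/1113 ≈ -1516.1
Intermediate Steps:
K = 4/9 (K = 4*(⅑) = 4/9 ≈ 0.44444)
V(k) = -4*k (V(k) = k*(-4) = -4*k)
276*((-4 + K*(-1)) + (V(12)/53 + (-1*(-2)*2)/(-28))) = 276*((-4 + (4/9)*(-1)) + (-4*12/53 + (-1*(-2)*2)/(-28))) = 276*((-4 - 4/9) + (-48*1/53 + (2*2)*(-1/28))) = 276*(-40/9 + (-48/53 + 4*(-1/28))) = 276*(-40/9 + (-48/53 - ⅐)) = 276*(-40/9 - 389/371) = 276*(-18341/3339) = -1687372/1113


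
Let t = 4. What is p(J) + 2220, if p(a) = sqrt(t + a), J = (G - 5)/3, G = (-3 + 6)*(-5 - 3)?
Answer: 2220 + I*sqrt(51)/3 ≈ 2220.0 + 2.3805*I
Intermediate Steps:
G = -24 (G = 3*(-8) = -24)
J = -29/3 (J = (-24 - 5)/3 = -29*1/3 = -29/3 ≈ -9.6667)
p(a) = sqrt(4 + a)
p(J) + 2220 = sqrt(4 - 29/3) + 2220 = sqrt(-17/3) + 2220 = I*sqrt(51)/3 + 2220 = 2220 + I*sqrt(51)/3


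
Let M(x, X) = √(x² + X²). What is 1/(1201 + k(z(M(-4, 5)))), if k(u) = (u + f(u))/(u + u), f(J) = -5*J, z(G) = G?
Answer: 1/1199 ≈ 0.00083403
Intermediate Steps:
M(x, X) = √(X² + x²)
k(u) = -2 (k(u) = (u - 5*u)/(u + u) = (-4*u)/((2*u)) = (-4*u)*(1/(2*u)) = -2)
1/(1201 + k(z(M(-4, 5)))) = 1/(1201 - 2) = 1/1199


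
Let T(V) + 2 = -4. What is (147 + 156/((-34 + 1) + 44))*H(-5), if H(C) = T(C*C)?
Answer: -10638/11 ≈ -967.09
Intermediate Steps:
T(V) = -6 (T(V) = -2 - 4 = -6)
H(C) = -6
(147 + 156/((-34 + 1) + 44))*H(-5) = (147 + 156/((-34 + 1) + 44))*(-6) = (147 + 156/(-33 + 44))*(-6) = (147 + 156/11)*(-6) = (1773/11)*(-6) = -10638/11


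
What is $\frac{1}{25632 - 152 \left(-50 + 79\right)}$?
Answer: $\frac{1}{21224} \approx 4.7116 \cdot 10^{-5}$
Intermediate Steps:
$\frac{1}{25632 - 152 \left(-50 + 79\right)} = \frac{1}{25632 - 4408} = \frac{1}{21224}$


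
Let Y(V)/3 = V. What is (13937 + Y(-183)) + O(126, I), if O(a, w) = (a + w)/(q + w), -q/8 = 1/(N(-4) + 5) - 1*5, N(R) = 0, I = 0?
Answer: 428521/32 ≈ 13391.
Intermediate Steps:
q = 192/5 (q = -8*(1/(0 + 5) - 1*5) = -8*(1/5 - 5) = -8*(⅕ - 5) = -8*(-24/5) = 192/5 ≈ 38.400)
Y(V) = 3*V
O(a, w) = (a + w)/(192/5 + w)
(13937 + Y(-183)) + O(126, I) = (13937 + 3*(-183)) + 5*(126 + 0)/(192 + 5*0) = (13937 - 549) + 5*126/(192 + 0) = 13388 + 5*126/192 = 13388 + 5*(1/192)*126 = 13388 + 105/32 = 428521/32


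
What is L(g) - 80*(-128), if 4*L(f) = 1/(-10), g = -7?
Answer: 409599/40 ≈ 10240.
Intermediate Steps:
L(f) = -1/40 (L(f) = (1/4)/(-10) = (1/4)*(-1/10) = -1/40)
L(g) - 80*(-128) = -1/40 - 80*(-128) = -1/40 + 10240 = 409599/40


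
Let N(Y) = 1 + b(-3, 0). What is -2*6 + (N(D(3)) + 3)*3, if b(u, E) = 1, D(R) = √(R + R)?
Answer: 3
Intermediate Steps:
D(R) = √2*√R (D(R) = √(2*R) = √2*√R)
N(Y) = 2 (N(Y) = 1 + 1 = 2)
-2*6 + (N(D(3)) + 3)*3 = -2*6 + (2 + 3)*3 = -12 + 5*3 = -12 + 15 = 3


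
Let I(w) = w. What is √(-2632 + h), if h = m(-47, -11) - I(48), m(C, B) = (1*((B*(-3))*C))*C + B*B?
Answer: √70338 ≈ 265.21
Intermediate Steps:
m(C, B) = B² - 3*B*C² (m(C, B) = (1*((-3*B)*C))*C + B² = (1*(-3*B*C))*C + B² = (-3*B*C)*C + B² = -3*B*C² + B² = B² - 3*B*C²)
h = 72970 (h = -11*(-11 - 3*(-47)²) - 1*48 = -11*(-11 - 3*2209) - 48 = -11*(-11 - 6627) - 48 = -11*(-6638) - 48 = 73018 - 48 = 72970)
√(-2632 + h) = √(-2632 + 72970) = √70338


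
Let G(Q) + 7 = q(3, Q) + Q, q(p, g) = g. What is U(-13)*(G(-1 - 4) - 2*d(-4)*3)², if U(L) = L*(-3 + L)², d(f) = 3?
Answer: -4076800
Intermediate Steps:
G(Q) = -7 + 2*Q (G(Q) = -7 + (Q + Q) = -7 + 2*Q)
U(-13)*(G(-1 - 4) - 2*d(-4)*3)² = (-13*(-3 - 13)²)*((-7 + 2*(-1 - 4)) - 2*3*3)² = (-13*(-16)²)*((-7 + 2*(-5)) - 6*3)² = (-13*256)*((-7 - 10) - 18)² = -3328*(-17 - 18)² = -3328*(-35)² = -3328*1225 = -4076800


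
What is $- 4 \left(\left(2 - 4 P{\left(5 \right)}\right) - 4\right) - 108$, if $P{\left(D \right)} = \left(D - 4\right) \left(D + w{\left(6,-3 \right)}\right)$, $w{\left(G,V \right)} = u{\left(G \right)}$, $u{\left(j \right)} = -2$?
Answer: $-52$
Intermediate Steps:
$w{\left(G,V \right)} = -2$
$P{\left(D \right)} = \left(-4 + D\right) \left(-2 + D\right)$ ($P{\left(D \right)} = \left(D - 4\right) \left(D - 2\right) = \left(-4 + D\right) \left(-2 + D\right)$)
$- 4 \left(\left(2 - 4 P{\left(5 \right)}\right) - 4\right) - 108 = - 4 \left(\left(2 - 4 \left(8 + 5^{2} - 30\right)\right) - 4\right) - 108 = - 4 \left(\left(2 - 4 \left(8 + 25 - 30\right)\right) - 4\right) - 108 = - 4 \left(\left(2 - 12\right) - 4\right) - 108 = - 4 \left(-10 - 4\right) - 108 = \left(-4\right) \left(-14\right) - 108 = 56 - 108 = -52$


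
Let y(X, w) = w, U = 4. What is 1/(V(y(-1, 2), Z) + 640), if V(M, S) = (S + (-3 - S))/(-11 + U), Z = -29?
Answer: 7/4483 ≈ 0.0015615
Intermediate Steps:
V(M, S) = 3/7 (V(M, S) = (S + (-3 - S))/(-11 + 4) = -3/(-7) = -3*(-⅐) = 3/7)
1/(V(y(-1, 2), Z) + 640) = 1/(3/7 + 640) = 1/(4483/7) = 7/4483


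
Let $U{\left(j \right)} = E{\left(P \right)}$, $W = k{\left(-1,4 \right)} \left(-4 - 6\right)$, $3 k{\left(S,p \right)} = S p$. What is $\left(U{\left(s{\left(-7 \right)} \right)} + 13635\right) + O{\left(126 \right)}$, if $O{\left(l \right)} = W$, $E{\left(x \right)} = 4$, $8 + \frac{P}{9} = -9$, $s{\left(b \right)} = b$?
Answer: $\frac{40957}{3} \approx 13652.0$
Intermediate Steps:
$P = -153$ ($P = -72 + 9 \left(-9\right) = -72 - 81 = -153$)
$k{\left(S,p \right)} = \frac{S p}{3}$
$W = \frac{40}{3}$ ($W = \frac{1}{3} \left(-1\right) 4 \left(-4 - 6\right) = - \frac{4 \left(-4 - 6\right)}{3} = \left(- \frac{4}{3}\right) \left(-10\right) = \frac{40}{3} \approx 13.333$)
$U{\left(j \right)} = 4$
$O{\left(l \right)} = \frac{40}{3}$
$\left(U{\left(s{\left(-7 \right)} \right)} + 13635\right) + O{\left(126 \right)} = \left(4 + 13635\right) + \frac{40}{3} = 13639 + \frac{40}{3} = \frac{40957}{3}$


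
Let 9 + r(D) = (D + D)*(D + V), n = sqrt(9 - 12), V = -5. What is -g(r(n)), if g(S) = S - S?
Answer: 0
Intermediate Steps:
n = I*sqrt(3) (n = sqrt(-3) = I*sqrt(3) ≈ 1.732*I)
r(D) = -9 + 2*D*(-5 + D) (r(D) = -9 + (D + D)*(D - 5) = -9 + (2*D)*(-5 + D) = -9 + 2*D*(-5 + D))
g(S) = 0
-g(r(n)) = -1*0 = 0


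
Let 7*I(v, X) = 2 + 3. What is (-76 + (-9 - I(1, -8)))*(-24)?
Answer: 14400/7 ≈ 2057.1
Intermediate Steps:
I(v, X) = 5/7 (I(v, X) = (2 + 3)/7 = (1/7)*5 = 5/7)
(-76 + (-9 - I(1, -8)))*(-24) = (-76 + (-9 - 1*5/7))*(-24) = (-76 + (-9 - 5/7))*(-24) = (-76 - 68/7)*(-24) = -600/7*(-24) = 14400/7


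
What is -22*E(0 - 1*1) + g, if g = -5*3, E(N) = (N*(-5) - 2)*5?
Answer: -345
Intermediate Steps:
E(N) = -10 - 25*N (E(N) = (-5*N - 2)*5 = (-2 - 5*N)*5 = -10 - 25*N)
g = -15
-22*E(0 - 1*1) + g = -22*(-10 - 25*(0 - 1*1)) - 15 = -22*(-10 - 25*(0 - 1)) - 15 = -22*(-10 - 25*(-1)) - 15 = -22*(-10 + 25) - 15 = -22*15 - 15 = -330 - 15 = -345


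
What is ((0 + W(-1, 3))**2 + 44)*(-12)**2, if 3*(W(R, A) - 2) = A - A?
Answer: 6912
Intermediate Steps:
W(R, A) = 2 (W(R, A) = 2 + (A - A)/3 = 2 + (1/3)*0 = 2 + 0 = 2)
((0 + W(-1, 3))**2 + 44)*(-12)**2 = ((0 + 2)**2 + 44)*(-12)**2 = (2**2 + 44)*144 = (4 + 44)*144 = 48*144 = 6912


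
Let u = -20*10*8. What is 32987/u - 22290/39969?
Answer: -451373801/21316800 ≈ -21.175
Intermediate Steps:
u = -1600 (u = -200*8 = -1600)
32987/u - 22290/39969 = 32987/(-1600) - 22290/39969 = 32987*(-1/1600) - 22290*1/39969 = -32987/1600 - 7430/13323 = -451373801/21316800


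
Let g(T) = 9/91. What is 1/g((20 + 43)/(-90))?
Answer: 91/9 ≈ 10.111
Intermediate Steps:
g(T) = 9/91 (g(T) = 9*(1/91) = 9/91)
1/g((20 + 43)/(-90)) = 1/(9/91) = 91/9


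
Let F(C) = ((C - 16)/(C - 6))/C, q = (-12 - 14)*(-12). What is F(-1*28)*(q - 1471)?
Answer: 12749/238 ≈ 53.567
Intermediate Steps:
q = 312 (q = -26*(-12) = 312)
F(C) = (-16 + C)/(C*(-6 + C)) (F(C) = ((-16 + C)/(-6 + C))/C = (-16 + C)/(C*(-6 + C)))
F(-1*28)*(q - 1471) = ((-16 - 1*28)/(((-1*28))*(-6 - 1*28)))*(312 - 1471) = ((-16 - 28)/((-28)*(-6 - 28)))*(-1159) = -1/28*(-44)/(-34)*(-1159) = -1/28*(-1/34)*(-44)*(-1159) = -11/238*(-1159) = 12749/238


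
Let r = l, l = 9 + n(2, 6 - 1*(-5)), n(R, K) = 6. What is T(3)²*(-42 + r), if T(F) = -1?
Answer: -27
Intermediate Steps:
l = 15 (l = 9 + 6 = 15)
r = 15
T(3)²*(-42 + r) = (-1)²*(-42 + 15) = 1*(-27) = -27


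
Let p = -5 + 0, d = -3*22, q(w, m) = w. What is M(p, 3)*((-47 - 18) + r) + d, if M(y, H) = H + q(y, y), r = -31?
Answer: 126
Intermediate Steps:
d = -66
p = -5
M(y, H) = H + y
M(p, 3)*((-47 - 18) + r) + d = (3 - 5)*((-47 - 18) - 31) - 66 = -2*(-65 - 31) - 66 = -2*(-96) - 66 = 192 - 66 = 126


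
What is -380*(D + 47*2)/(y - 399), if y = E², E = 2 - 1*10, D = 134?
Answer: 17328/67 ≈ 258.63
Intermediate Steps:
E = -8 (E = 2 - 10 = -8)
y = 64 (y = (-8)² = 64)
-380*(D + 47*2)/(y - 399) = -380*(134 + 47*2)/(64 - 399) = -380/((-335/(134 + 94))) = -380/((-335/228)) = -380/((-335*1/228)) = -380/(-335/228) = -380*(-228/335) = 17328/67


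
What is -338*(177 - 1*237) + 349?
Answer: 20629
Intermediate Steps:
-338*(177 - 1*237) + 349 = -338*(177 - 237) + 349 = -338*(-60) + 349 = 20280 + 349 = 20629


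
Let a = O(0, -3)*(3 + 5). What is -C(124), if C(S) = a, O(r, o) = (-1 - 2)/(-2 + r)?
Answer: -12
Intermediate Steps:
O(r, o) = -3/(-2 + r)
a = 12 (a = (-3/(-2 + 0))*(3 + 5) = -3/(-2)*8 = -3*(-½)*8 = (3/2)*8 = 12)
C(S) = 12
-C(124) = -1*12 = -12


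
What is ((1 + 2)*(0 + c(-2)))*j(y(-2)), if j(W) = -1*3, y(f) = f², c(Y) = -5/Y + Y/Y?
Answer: -63/2 ≈ -31.500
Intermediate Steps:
c(Y) = 1 - 5/Y (c(Y) = -5/Y + 1 = 1 - 5/Y)
j(W) = -3
((1 + 2)*(0 + c(-2)))*j(y(-2)) = ((1 + 2)*(0 + (-5 - 2)/(-2)))*(-3) = (3*(0 - ½*(-7)))*(-3) = (3*(0 + 7/2))*(-3) = (3*(7/2))*(-3) = (21/2)*(-3) = -63/2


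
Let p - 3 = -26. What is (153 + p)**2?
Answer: 16900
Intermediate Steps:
p = -23 (p = 3 - 26 = -23)
(153 + p)**2 = (153 - 23)**2 = 130**2 = 16900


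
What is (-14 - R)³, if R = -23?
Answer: 729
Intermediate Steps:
(-14 - R)³ = (-14 - 1*(-23))³ = (-14 + 23)³ = 9³ = 729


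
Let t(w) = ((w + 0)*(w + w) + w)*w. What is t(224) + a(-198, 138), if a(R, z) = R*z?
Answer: 22501700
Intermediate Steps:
t(w) = w*(w + 2*w²) (t(w) = (w*(2*w) + w)*w = (2*w² + w)*w = (w + 2*w²)*w = w*(w + 2*w²))
t(224) + a(-198, 138) = 224²*(1 + 2*224) - 198*138 = 50176*(1 + 448) - 27324 = 50176*449 - 27324 = 22529024 - 27324 = 22501700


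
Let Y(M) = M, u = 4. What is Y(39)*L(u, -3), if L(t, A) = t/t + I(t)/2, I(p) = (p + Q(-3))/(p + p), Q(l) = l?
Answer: 663/16 ≈ 41.438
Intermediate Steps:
I(p) = (-3 + p)/(2*p) (I(p) = (p - 3)/(p + p) = (-3 + p)/((2*p)) = (-3 + p)*(1/(2*p)) = (-3 + p)/(2*p))
L(t, A) = 1 + (-3 + t)/(4*t) (L(t, A) = t/t + ((-3 + t)/(2*t))/2 = 1 + ((-3 + t)/(2*t))*(½) = 1 + (-3 + t)/(4*t))
Y(39)*L(u, -3) = 39*((¼)*(-3 + 5*4)/4) = 39*((¼)*(¼)*(-3 + 20)) = 39*((¼)*(¼)*17) = 39*(17/16) = 663/16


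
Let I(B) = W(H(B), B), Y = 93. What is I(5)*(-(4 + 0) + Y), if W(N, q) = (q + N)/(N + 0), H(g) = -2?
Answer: -267/2 ≈ -133.50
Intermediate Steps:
W(N, q) = (N + q)/N
I(B) = 1 - B/2 (I(B) = (-2 + B)/(-2) = -(-2 + B)/2 = 1 - B/2)
I(5)*(-(4 + 0) + Y) = (1 - ½*5)*(-(4 + 0) + 93) = (1 - 5/2)*(-1*4 + 93) = -3*(-4 + 93)/2 = -3/2*89 = -267/2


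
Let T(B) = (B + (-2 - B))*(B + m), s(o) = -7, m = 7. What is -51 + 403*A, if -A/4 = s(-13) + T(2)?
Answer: 40249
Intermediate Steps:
T(B) = -14 - 2*B (T(B) = (B + (-2 - B))*(B + 7) = -2*(7 + B) = -14 - 2*B)
A = 100 (A = -4*(-7 + (-14 - 2*2)) = -4*(-7 + (-14 - 4)) = -4*(-7 - 18) = -4*(-25) = 100)
-51 + 403*A = -51 + 403*100 = -51 + 40300 = 40249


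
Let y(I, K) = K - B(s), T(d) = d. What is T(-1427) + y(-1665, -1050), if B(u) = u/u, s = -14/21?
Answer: -2478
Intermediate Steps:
s = -⅔ (s = -14*1/21 = -⅔ ≈ -0.66667)
B(u) = 1
y(I, K) = -1 + K (y(I, K) = K - 1*1 = K - 1 = -1 + K)
T(-1427) + y(-1665, -1050) = -1427 + (-1 - 1050) = -1427 - 1051 = -2478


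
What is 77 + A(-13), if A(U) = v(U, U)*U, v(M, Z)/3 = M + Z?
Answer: 1091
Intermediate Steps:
v(M, Z) = 3*M + 3*Z (v(M, Z) = 3*(M + Z) = 3*M + 3*Z)
A(U) = 6*U² (A(U) = (3*U + 3*U)*U = (6*U)*U = 6*U²)
77 + A(-13) = 77 + 6*(-13)² = 77 + 6*169 = 77 + 1014 = 1091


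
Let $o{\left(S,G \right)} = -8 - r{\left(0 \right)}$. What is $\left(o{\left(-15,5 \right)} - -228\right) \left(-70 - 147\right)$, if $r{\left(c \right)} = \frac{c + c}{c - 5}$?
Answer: $-47740$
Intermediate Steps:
$r{\left(c \right)} = \frac{2 c}{-5 + c}$
$o{\left(S,G \right)} = -8$ ($o{\left(S,G \right)} = -8 - 2 \cdot 0 \frac{1}{-5 + 0} = -8 - 2 \cdot 0 \frac{1}{-5} = -8 - 2 \cdot 0 \left(- \frac{1}{5}\right) = -8 - 0 = -8 + 0 = -8$)
$\left(o{\left(-15,5 \right)} - -228\right) \left(-70 - 147\right) = \left(-8 - -228\right) \left(-70 - 147\right) = \left(-8 + 228\right) \left(-70 - 147\right) = 220 \left(-217\right) = -47740$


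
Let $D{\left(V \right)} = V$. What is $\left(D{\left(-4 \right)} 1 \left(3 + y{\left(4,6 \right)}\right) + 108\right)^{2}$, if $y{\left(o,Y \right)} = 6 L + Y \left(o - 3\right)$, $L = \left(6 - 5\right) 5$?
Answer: $2304$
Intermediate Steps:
$L = 5$ ($L = 1 \cdot 5 = 5$)
$y{\left(o,Y \right)} = 30 + Y \left(-3 + o\right)$ ($y{\left(o,Y \right)} = 6 \cdot 5 + Y \left(o - 3\right) = 30 + Y \left(-3 + o\right)$)
$\left(D{\left(-4 \right)} 1 \left(3 + y{\left(4,6 \right)}\right) + 108\right)^{2} = \left(\left(-4\right) 1 \left(3 + \left(30 - 18 + 6 \cdot 4\right)\right) + 108\right)^{2} = \left(- 4 \left(3 + \left(30 - 18 + 24\right)\right) + 108\right)^{2} = \left(- 4 \left(3 + 36\right) + 108\right)^{2} = \left(\left(-4\right) 39 + 108\right)^{2} = \left(-156 + 108\right)^{2} = \left(-48\right)^{2} = 2304$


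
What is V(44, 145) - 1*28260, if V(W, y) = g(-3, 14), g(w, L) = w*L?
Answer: -28302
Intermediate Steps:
g(w, L) = L*w
V(W, y) = -42 (V(W, y) = 14*(-3) = -42)
V(44, 145) - 1*28260 = -42 - 1*28260 = -42 - 28260 = -28302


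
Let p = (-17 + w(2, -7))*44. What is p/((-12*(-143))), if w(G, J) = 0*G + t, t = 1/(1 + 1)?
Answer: -11/26 ≈ -0.42308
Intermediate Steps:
t = ½ (t = 1/2 = ½ ≈ 0.50000)
w(G, J) = ½ (w(G, J) = 0*G + ½ = 0 + ½ = ½)
p = -726 (p = (-17 + ½)*44 = -33/2*44 = -726)
p/((-12*(-143))) = -726/((-12*(-143))) = -726/1716 = -726*1/1716 = -11/26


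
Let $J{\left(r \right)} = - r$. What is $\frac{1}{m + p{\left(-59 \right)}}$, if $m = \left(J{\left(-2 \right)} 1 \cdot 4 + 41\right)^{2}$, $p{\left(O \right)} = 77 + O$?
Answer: $\frac{1}{2419} \approx 0.00041339$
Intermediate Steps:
$m = 2401$ ($m = \left(\left(-1\right) \left(-2\right) 1 \cdot 4 + 41\right)^{2} = \left(2 \cdot 1 \cdot 4 + 41\right)^{2} = \left(2 \cdot 4 + 41\right)^{2} = \left(8 + 41\right)^{2} = 49^{2} = 2401$)
$\frac{1}{m + p{\left(-59 \right)}} = \frac{1}{2401 + \left(77 - 59\right)} = \frac{1}{2401 + 18} = \frac{1}{2419}$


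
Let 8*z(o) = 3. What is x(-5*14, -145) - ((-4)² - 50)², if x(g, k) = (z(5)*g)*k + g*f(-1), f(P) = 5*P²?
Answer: 9201/4 ≈ 2300.3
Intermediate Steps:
z(o) = 3/8 (z(o) = (⅛)*3 = 3/8)
x(g, k) = 5*g + 3*g*k/8 (x(g, k) = (3*g/8)*k + g*(5*(-1)²) = 3*g*k/8 + g*(5*1) = 3*g*k/8 + g*5 = 3*g*k/8 + 5*g = 5*g + 3*g*k/8)
x(-5*14, -145) - ((-4)² - 50)² = (-5*14)*(40 + 3*(-145))/8 - ((-4)² - 50)² = (⅛)*(-70)*(40 - 435) - (16 - 50)² = (⅛)*(-70)*(-395) - 1*(-34)² = 13825/4 - 1*1156 = 13825/4 - 1156 = 9201/4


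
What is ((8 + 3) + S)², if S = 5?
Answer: 256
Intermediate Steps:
((8 + 3) + S)² = ((8 + 3) + 5)² = (11 + 5)² = 16² = 256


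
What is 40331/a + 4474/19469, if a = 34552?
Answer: 939789887/672692888 ≈ 1.3971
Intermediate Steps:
40331/a + 4474/19469 = 40331/34552 + 4474/19469 = 939789887/672692888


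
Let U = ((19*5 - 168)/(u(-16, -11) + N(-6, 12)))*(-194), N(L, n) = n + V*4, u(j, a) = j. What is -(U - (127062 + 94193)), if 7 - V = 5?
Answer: 435429/2 ≈ 2.1771e+5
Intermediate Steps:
V = 2 (V = 7 - 1*5 = 7 - 5 = 2)
N(L, n) = 8 + n (N(L, n) = n + 2*4 = n + 8 = 8 + n)
U = 7081/2 (U = ((19*5 - 168)/(-16 + (8 + 12)))*(-194) = ((95 - 168)/(-16 + 20))*(-194) = -73/4*(-194) = 7081/2 ≈ 3540.5)
-(U - (127062 + 94193)) = -(7081/2 - (127062 + 94193)) = -(7081/2 - 1*221255) = -(7081/2 - 221255) = -1*(-435429/2) = 435429/2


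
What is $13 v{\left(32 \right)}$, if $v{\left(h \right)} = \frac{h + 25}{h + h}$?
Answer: $\frac{741}{64} \approx 11.578$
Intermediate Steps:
$v{\left(h \right)} = \frac{25 + h}{2 h}$
$13 v{\left(32 \right)} = 13 \frac{25 + 32}{2 \cdot 32} = 13 \cdot \frac{1}{2} \cdot \frac{1}{32} \cdot 57 = 13 \cdot \frac{57}{64} = \frac{741}{64}$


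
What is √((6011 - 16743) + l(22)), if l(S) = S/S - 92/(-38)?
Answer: I*√3873017/19 ≈ 103.58*I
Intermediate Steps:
l(S) = 65/19 (l(S) = 1 - 92*(-1/38) = 1 + 46/19 = 65/19)
√((6011 - 16743) + l(22)) = √((6011 - 16743) + 65/19) = √(-10732 + 65/19) = √(-203843/19) = I*√3873017/19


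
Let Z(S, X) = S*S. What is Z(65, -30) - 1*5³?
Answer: 4100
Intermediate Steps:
Z(S, X) = S²
Z(65, -30) - 1*5³ = 65² - 1*5³ = 4225 - 1*125 = 4225 - 125 = 4100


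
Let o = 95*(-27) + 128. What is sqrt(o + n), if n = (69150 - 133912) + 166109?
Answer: 3*sqrt(10990) ≈ 314.50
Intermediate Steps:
o = -2437 (o = -2565 + 128 = -2437)
n = 101347 (n = -64762 + 166109 = 101347)
sqrt(o + n) = sqrt(-2437 + 101347) = sqrt(98910) = 3*sqrt(10990)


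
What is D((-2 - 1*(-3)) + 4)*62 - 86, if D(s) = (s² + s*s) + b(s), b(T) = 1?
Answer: 3076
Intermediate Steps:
D(s) = 1 + 2*s² (D(s) = (s² + s*s) + 1 = (s² + s²) + 1 = 2*s² + 1 = 1 + 2*s²)
D((-2 - 1*(-3)) + 4)*62 - 86 = (1 + 2*((-2 - 1*(-3)) + 4)²)*62 - 86 = (1 + 2*((-2 + 3) + 4)²)*62 - 86 = (1 + 2*(1 + 4)²)*62 - 86 = (1 + 2*5²)*62 - 86 = (1 + 2*25)*62 - 86 = (1 + 50)*62 - 86 = 51*62 - 86 = 3162 - 86 = 3076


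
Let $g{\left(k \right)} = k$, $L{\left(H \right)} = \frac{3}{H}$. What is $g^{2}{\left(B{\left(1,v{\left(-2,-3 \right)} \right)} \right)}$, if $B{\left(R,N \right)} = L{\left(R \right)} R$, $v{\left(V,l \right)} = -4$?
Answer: $9$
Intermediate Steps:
$B{\left(R,N \right)} = 3$ ($B{\left(R,N \right)} = \frac{3}{R} R = 3$)
$g^{2}{\left(B{\left(1,v{\left(-2,-3 \right)} \right)} \right)} = 3^{2} = 9$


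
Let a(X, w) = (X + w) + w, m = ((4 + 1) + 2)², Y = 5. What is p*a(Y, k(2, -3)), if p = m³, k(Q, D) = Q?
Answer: 1058841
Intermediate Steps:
m = 49 (m = (5 + 2)² = 7² = 49)
p = 117649 (p = 49³ = 117649)
a(X, w) = X + 2*w
p*a(Y, k(2, -3)) = 117649*(5 + 2*2) = 117649*(5 + 4) = 117649*9 = 1058841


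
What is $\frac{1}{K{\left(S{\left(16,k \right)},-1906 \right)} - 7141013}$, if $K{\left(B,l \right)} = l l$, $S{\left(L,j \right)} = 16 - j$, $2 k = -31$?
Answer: $- \frac{1}{3508177} \approx -2.8505 \cdot 10^{-7}$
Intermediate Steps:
$k = - \frac{31}{2}$ ($k = \frac{1}{2} \left(-31\right) = - \frac{31}{2} \approx -15.5$)
$K{\left(B,l \right)} = l^{2}$
$\frac{1}{K{\left(S{\left(16,k \right)},-1906 \right)} - 7141013} = \frac{1}{\left(-1906\right)^{2} - 7141013} = \frac{1}{3632836 - 7141013} = \frac{1}{-3508177} = - \frac{1}{3508177}$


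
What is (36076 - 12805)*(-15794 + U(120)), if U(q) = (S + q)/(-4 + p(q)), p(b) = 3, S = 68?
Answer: -371917122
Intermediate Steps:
U(q) = -68 - q (U(q) = (68 + q)/(-4 + 3) = (68 + q)/(-1) = (68 + q)*(-1) = -68 - q)
(36076 - 12805)*(-15794 + U(120)) = (36076 - 12805)*(-15794 + (-68 - 1*120)) = 23271*(-15794 + (-68 - 120)) = 23271*(-15794 - 188) = 23271*(-15982) = -371917122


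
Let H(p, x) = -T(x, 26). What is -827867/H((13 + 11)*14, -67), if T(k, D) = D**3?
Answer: 827867/17576 ≈ 47.102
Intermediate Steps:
H(p, x) = -17576 (H(p, x) = -1*26**3 = -1*17576 = -17576)
-827867/H((13 + 11)*14, -67) = -827867/(-17576) = -827867*(-1/17576) = 827867/17576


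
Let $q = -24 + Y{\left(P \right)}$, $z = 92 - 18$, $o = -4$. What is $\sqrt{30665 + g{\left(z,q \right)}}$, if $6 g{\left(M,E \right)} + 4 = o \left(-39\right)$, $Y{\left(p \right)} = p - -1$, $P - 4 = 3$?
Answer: $\frac{7 \sqrt{5637}}{3} \approx 175.19$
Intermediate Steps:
$P = 7$ ($P = 4 + 3 = 7$)
$z = 74$ ($z = 92 - 18 = 74$)
$Y{\left(p \right)} = 1 + p$ ($Y{\left(p \right)} = p + 1 = 1 + p$)
$q = -16$ ($q = -24 + \left(1 + 7\right) = -24 + 8 = -16$)
$g{\left(M,E \right)} = \frac{76}{3}$ ($g{\left(M,E \right)} = - \frac{2}{3} + \frac{\left(-4\right) \left(-39\right)}{6} = - \frac{2}{3} + \frac{1}{6} \cdot 156 = - \frac{2}{3} + 26 = \frac{76}{3}$)
$\sqrt{30665 + g{\left(z,q \right)}} = \sqrt{30665 + \frac{76}{3}} = \sqrt{\frac{92071}{3}} = \frac{7 \sqrt{5637}}{3}$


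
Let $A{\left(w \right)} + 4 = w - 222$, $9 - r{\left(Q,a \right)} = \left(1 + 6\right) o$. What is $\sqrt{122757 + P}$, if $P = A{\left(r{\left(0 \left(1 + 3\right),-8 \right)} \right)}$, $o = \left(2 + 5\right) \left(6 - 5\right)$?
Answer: $\sqrt{122491} \approx 349.99$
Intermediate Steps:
$o = 7$ ($o = 7 \cdot 1 = 7$)
$r{\left(Q,a \right)} = -40$ ($r{\left(Q,a \right)} = 9 - \left(1 + 6\right) 7 = 9 - 7 \cdot 7 = 9 - 49 = -40$)
$A{\left(w \right)} = -226 + w$ ($A{\left(w \right)} = -4 + \left(w - 222\right) = -4 + \left(-222 + w\right) = -226 + w$)
$P = -266$ ($P = -226 - 40 = -266$)
$\sqrt{122757 + P} = \sqrt{122757 - 266} = \sqrt{122491}$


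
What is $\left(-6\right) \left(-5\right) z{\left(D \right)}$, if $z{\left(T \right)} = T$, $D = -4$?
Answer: $-120$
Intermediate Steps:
$\left(-6\right) \left(-5\right) z{\left(D \right)} = \left(-6\right) \left(-5\right) \left(-4\right) = 30 \left(-4\right) = -120$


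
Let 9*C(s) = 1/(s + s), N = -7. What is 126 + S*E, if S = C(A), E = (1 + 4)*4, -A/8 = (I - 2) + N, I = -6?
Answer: 13609/108 ≈ 126.01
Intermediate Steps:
A = 120 (A = -8*((-6 - 2) - 7) = -8*(-8 - 7) = -8*(-15) = 120)
C(s) = 1/(18*s) (C(s) = 1/(9*(s + s)) = 1/(9*((2*s))) = (1/(2*s))/9 = 1/(18*s))
E = 20 (E = 5*4 = 20)
S = 1/2160 (S = (1/18)/120 = (1/18)*(1/120) = 1/2160 ≈ 0.00046296)
126 + S*E = 126 + (1/2160)*20 = 126 + 1/108 = 13609/108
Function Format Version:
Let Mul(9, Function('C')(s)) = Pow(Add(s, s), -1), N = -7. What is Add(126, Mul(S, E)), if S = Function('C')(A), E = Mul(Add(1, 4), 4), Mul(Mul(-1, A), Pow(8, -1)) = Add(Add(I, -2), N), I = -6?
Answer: Rational(13609, 108) ≈ 126.01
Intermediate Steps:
A = 120 (A = Mul(-8, Add(Add(-6, -2), -7)) = Mul(-8, Add(-8, -7)) = Mul(-8, -15) = 120)
Function('C')(s) = Mul(Rational(1, 18), Pow(s, -1)) (Function('C')(s) = Mul(Rational(1, 9), Pow(Add(s, s), -1)) = Mul(Rational(1, 9), Pow(Mul(2, s), -1)) = Mul(Rational(1, 9), Mul(Rational(1, 2), Pow(s, -1))) = Mul(Rational(1, 18), Pow(s, -1)))
E = 20 (E = Mul(5, 4) = 20)
S = Rational(1, 2160) (S = Mul(Rational(1, 18), Pow(120, -1)) = Mul(Rational(1, 18), Rational(1, 120)) = Rational(1, 2160) ≈ 0.00046296)
Add(126, Mul(S, E)) = Add(126, Mul(Rational(1, 2160), 20)) = Add(126, Rational(1, 108)) = Rational(13609, 108)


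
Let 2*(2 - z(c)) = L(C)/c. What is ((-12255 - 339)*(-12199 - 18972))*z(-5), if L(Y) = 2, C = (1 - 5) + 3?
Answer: 4318243314/5 ≈ 8.6365e+8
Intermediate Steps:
C = -1 (C = -4 + 3 = -1)
z(c) = 2 - 1/c
((-12255 - 339)*(-12199 - 18972))*z(-5) = ((-12255 - 339)*(-12199 - 18972))*(2 - 1/(-5)) = (-12594*(-31171))*(2 - 1*(-1/5)) = 392567574*(2 + 1/5) = 392567574*(11/5) = 4318243314/5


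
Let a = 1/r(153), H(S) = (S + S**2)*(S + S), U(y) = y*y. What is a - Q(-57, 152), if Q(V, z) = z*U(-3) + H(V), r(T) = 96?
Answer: 34801921/96 ≈ 3.6252e+5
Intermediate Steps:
U(y) = y**2
H(S) = 2*S*(S + S**2) (H(S) = (S + S**2)*(2*S) = 2*S*(S + S**2))
Q(V, z) = 9*z + 2*V**2*(1 + V) (Q(V, z) = z*(-3)**2 + 2*V**2*(1 + V) = z*9 + 2*V**2*(1 + V) = 9*z + 2*V**2*(1 + V))
a = 1/96 ≈ 0.010417
a - Q(-57, 152) = 1/96 - (9*152 + 2*(-57)**2*(1 - 57)) = 1/96 - (1368 + 2*3249*(-56)) = 1/96 - (1368 - 363888) = 1/96 - 1*(-362520) = 1/96 + 362520 = 34801921/96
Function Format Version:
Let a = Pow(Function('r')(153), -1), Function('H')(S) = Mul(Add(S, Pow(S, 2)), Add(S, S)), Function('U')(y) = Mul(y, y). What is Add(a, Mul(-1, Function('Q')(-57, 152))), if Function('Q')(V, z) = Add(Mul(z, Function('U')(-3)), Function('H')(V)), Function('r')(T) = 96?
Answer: Rational(34801921, 96) ≈ 3.6252e+5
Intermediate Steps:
Function('U')(y) = Pow(y, 2)
Function('H')(S) = Mul(2, S, Add(S, Pow(S, 2))) (Function('H')(S) = Mul(Add(S, Pow(S, 2)), Mul(2, S)) = Mul(2, S, Add(S, Pow(S, 2))))
Function('Q')(V, z) = Add(Mul(9, z), Mul(2, Pow(V, 2), Add(1, V))) (Function('Q')(V, z) = Add(Mul(z, Pow(-3, 2)), Mul(2, Pow(V, 2), Add(1, V))) = Add(Mul(z, 9), Mul(2, Pow(V, 2), Add(1, V))) = Add(Mul(9, z), Mul(2, Pow(V, 2), Add(1, V))))
a = Rational(1, 96) (a = Pow(96, -1) = Rational(1, 96) ≈ 0.010417)
Add(a, Mul(-1, Function('Q')(-57, 152))) = Add(Rational(1, 96), Mul(-1, Add(Mul(9, 152), Mul(2, Pow(-57, 2), Add(1, -57))))) = Add(Rational(1, 96), Mul(-1, Add(1368, Mul(2, 3249, -56)))) = Add(Rational(1, 96), Mul(-1, Add(1368, -363888))) = Add(Rational(1, 96), Mul(-1, -362520)) = Add(Rational(1, 96), 362520) = Rational(34801921, 96)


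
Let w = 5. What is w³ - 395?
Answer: -270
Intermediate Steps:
w³ - 395 = 5³ - 395 = 125 - 395 = -270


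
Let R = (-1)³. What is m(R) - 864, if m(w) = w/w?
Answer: -863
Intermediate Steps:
R = -1
m(w) = 1
m(R) - 864 = 1 - 864 = -863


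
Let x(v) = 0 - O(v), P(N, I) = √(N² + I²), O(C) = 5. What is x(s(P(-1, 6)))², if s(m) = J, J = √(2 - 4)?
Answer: 25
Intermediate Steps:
J = I*√2 (J = √(-2) = I*√2 ≈ 1.4142*I)
P(N, I) = √(I² + N²)
s(m) = I*√2
x(v) = -5 (x(v) = 0 - 1*5 = 0 - 5 = -5)
x(s(P(-1, 6)))² = (-5)² = 25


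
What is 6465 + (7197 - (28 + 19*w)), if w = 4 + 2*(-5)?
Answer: 13748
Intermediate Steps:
w = -6 (w = 4 - 10 = -6)
6465 + (7197 - (28 + 19*w)) = 6465 + (7197 - (28 + 19*(-6))) = 6465 + (7197 - (28 - 114)) = 6465 + (7197 - 1*(-86)) = 6465 + (7197 + 86) = 6465 + 7283 = 13748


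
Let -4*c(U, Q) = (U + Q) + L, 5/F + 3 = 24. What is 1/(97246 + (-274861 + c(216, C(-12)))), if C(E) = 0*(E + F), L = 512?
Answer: -1/177797 ≈ -5.6244e-6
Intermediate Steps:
F = 5/21 (F = 5/(-3 + 24) = 5/21 ≈ 0.23810)
C(E) = 0 (C(E) = 0*(E + 5/21) = 0*(5/21 + E) = 0)
c(U, Q) = -128 - Q/4 - U/4 (c(U, Q) = -((U + Q) + 512)/4 = -((Q + U) + 512)/4 = -(512 + Q + U)/4 = -128 - Q/4 - U/4)
1/(97246 + (-274861 + c(216, C(-12)))) = 1/(97246 + (-274861 + (-128 - ¼*0 - ¼*216))) = 1/(97246 + (-274861 + (-128 + 0 - 54))) = 1/(97246 + (-274861 - 182)) = 1/(97246 - 275043) = 1/(-177797) = -1/177797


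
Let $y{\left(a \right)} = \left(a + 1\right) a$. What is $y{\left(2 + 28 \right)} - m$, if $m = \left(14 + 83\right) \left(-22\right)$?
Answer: $3064$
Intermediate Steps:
$m = -2134$ ($m = 97 \left(-22\right) = -2134$)
$y{\left(a \right)} = a \left(1 + a\right)$ ($y{\left(a \right)} = \left(1 + a\right) a = a \left(1 + a\right)$)
$y{\left(2 + 28 \right)} - m = \left(2 + 28\right) \left(1 + \left(2 + 28\right)\right) - -2134 = 30 \left(1 + 30\right) + 2134 = 30 \cdot 31 + 2134 = 930 + 2134 = 3064$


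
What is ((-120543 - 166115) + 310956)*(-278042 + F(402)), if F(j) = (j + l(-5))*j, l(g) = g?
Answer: -2878049504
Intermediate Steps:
F(j) = j*(-5 + j) (F(j) = (j - 5)*j = (-5 + j)*j = j*(-5 + j))
((-120543 - 166115) + 310956)*(-278042 + F(402)) = ((-120543 - 166115) + 310956)*(-278042 + 402*(-5 + 402)) = (-286658 + 310956)*(-278042 + 402*397) = 24298*(-278042 + 159594) = 24298*(-118448) = -2878049504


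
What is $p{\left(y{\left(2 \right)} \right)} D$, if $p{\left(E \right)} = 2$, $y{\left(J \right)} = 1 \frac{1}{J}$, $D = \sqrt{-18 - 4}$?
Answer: $2 i \sqrt{22} \approx 9.3808 i$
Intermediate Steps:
$D = i \sqrt{22}$ ($D = \sqrt{-22} = i \sqrt{22} \approx 4.6904 i$)
$y{\left(J \right)} = \frac{1}{J}$
$p{\left(y{\left(2 \right)} \right)} D = 2 i \sqrt{22}$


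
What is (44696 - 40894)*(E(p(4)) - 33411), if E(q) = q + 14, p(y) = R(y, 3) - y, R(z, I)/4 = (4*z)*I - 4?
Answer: -126321450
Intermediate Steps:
R(z, I) = -16 + 16*I*z (R(z, I) = 4*((4*z)*I - 4) = 4*(4*I*z - 4) = 4*(-4 + 4*I*z) = -16 + 16*I*z)
p(y) = -16 + 47*y (p(y) = (-16 + 16*3*y) - y = (-16 + 48*y) - y = -16 + 47*y)
E(q) = 14 + q
(44696 - 40894)*(E(p(4)) - 33411) = (44696 - 40894)*((14 + (-16 + 47*4)) - 33411) = 3802*((14 + (-16 + 188)) - 33411) = 3802*((14 + 172) - 33411) = 3802*(186 - 33411) = 3802*(-33225) = -126321450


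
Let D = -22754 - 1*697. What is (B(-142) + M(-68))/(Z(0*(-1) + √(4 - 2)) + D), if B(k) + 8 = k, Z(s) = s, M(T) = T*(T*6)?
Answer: -647106894/549949399 - 27594*√2/549949399 ≈ -1.1767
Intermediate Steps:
M(T) = 6*T² (M(T) = T*(6*T) = 6*T²)
D = -23451 (D = -22754 - 697 = -23451)
B(k) = -8 + k
(B(-142) + M(-68))/(Z(0*(-1) + √(4 - 2)) + D) = ((-8 - 142) + 6*(-68)²)/((0*(-1) + √(4 - 2)) - 23451) = (-150 + 6*4624)/((0 + √2) - 23451) = (-150 + 27744)/(√2 - 23451) = 27594/(-23451 + √2)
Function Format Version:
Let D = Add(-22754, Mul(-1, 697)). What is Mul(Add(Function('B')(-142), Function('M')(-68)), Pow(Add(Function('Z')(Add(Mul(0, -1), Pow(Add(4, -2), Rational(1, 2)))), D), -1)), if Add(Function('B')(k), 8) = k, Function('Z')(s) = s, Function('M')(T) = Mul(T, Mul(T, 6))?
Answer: Add(Rational(-647106894, 549949399), Mul(Rational(-27594, 549949399), Pow(2, Rational(1, 2)))) ≈ -1.1767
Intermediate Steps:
Function('M')(T) = Mul(6, Pow(T, 2)) (Function('M')(T) = Mul(T, Mul(6, T)) = Mul(6, Pow(T, 2)))
D = -23451 (D = Add(-22754, -697) = -23451)
Function('B')(k) = Add(-8, k)
Mul(Add(Function('B')(-142), Function('M')(-68)), Pow(Add(Function('Z')(Add(Mul(0, -1), Pow(Add(4, -2), Rational(1, 2)))), D), -1)) = Mul(Add(Add(-8, -142), Mul(6, Pow(-68, 2))), Pow(Add(Add(Mul(0, -1), Pow(Add(4, -2), Rational(1, 2))), -23451), -1)) = Mul(Add(-150, Mul(6, 4624)), Pow(Add(Add(0, Pow(2, Rational(1, 2))), -23451), -1)) = Mul(Add(-150, 27744), Pow(Add(Pow(2, Rational(1, 2)), -23451), -1)) = Mul(27594, Pow(Add(-23451, Pow(2, Rational(1, 2))), -1))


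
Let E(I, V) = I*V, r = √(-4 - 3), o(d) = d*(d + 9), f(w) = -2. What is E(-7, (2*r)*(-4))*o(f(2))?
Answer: -784*I*√7 ≈ -2074.3*I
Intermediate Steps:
o(d) = d*(9 + d)
r = I*√7 (r = √(-7) = I*√7 ≈ 2.6458*I)
E(-7, (2*r)*(-4))*o(f(2)) = (-7*2*(I*√7)*(-4))*(-2*(9 - 2)) = (-7*2*I*√7*(-4))*(-2*7) = -(-56)*I*√7*(-14) = (56*I*√7)*(-14) = -784*I*√7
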